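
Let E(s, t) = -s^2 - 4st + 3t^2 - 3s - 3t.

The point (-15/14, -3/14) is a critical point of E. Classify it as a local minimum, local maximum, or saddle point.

saddle point

The Hessian of E is constant: H = [[-2, -4], [-4, 6]].
det(H) = (-2)·6 − (-4)² = -28.
Since det(H) < 0, H is indefinite and the critical point is a saddle point.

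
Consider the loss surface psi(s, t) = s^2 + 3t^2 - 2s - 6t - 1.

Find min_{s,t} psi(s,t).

psi(s,t) separates as P(s) + Q(t) − 1, so its minimum is min P + min Q − 1.
P'(s) = 2s - 2 vanishes at s ∈ {1}; Q'(t) = 6(t - 1) vanishes at t ∈ {1}.
Local minima of P (where P''>0): P(1)=-1. Local minima of Q: Q(1)=-3.
So the global minimum of psi is P(1) + Q(1) − 1 = -1 − 3 − 1 = -5, attained at (1, 1).

-5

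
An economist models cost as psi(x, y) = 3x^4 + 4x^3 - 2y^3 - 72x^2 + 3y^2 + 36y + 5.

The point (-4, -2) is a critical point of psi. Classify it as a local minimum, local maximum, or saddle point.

local minimum

The mixed partial ∂²psi/∂x∂y is 0, so the Hessian at any point is diag(psi_xx, psi_yy) = diag(12(3x^2 + 2x - 12), 6(-2y + 1)).
At (-4, -2): H = diag(336, 30).
Both eigenvalues are positive, so H is positive definite: a local minimum.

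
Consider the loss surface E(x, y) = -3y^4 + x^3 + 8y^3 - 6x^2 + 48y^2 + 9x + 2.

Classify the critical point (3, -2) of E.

The mixed partial ∂²E/∂x∂y is 0, so the Hessian at any point is diag(E_xx, E_yy) = diag(6(x - 2), 12(-3y^2 + 4y + 8)).
At (3, -2): H = diag(6, -144).
The eigenvalues have opposite signs, so H is indefinite: a saddle point.

saddle point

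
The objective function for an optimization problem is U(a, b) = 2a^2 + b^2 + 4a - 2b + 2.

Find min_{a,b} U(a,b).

U(a,b) separates as P(a) + Q(b) + 2, so its minimum is min P + min Q + 2.
P'(a) = 4a + 4 vanishes at a ∈ {-1}; Q'(b) = 2b - 2 vanishes at b ∈ {1}.
Local minima of P (where P''>0): P(-1)=-2. Local minima of Q: Q(1)=-1.
So the global minimum of U is P(-1) + Q(1) + 2 = -2 − 1 + 2 = -1, attained at (-1, 1).

-1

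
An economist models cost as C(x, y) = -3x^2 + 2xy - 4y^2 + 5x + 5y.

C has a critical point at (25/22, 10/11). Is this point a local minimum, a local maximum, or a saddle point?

The Hessian of C is constant: H = [[-6, 2], [2, -8]].
det(H) = (-6)·(-8) − 2² = 44.
det(H) > 0 and tr(H) = -14 < 0, so H is negative definite and the point is a local maximum.

local maximum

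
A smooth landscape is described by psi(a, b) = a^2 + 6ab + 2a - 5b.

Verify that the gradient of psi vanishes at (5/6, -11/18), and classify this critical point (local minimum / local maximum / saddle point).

∇psi = (2a + 6b + 2, 6a - 5); substituting (5/6, -11/18) gives ∇psi = (0, 0), so (5/6, -11/18) is indeed a critical point.
The Hessian of psi is constant: H = [[2, 6], [6, 0]].
det(H) = 2·0 − 6² = -36.
Since det(H) < 0, H is indefinite and the critical point is a saddle point.

saddle point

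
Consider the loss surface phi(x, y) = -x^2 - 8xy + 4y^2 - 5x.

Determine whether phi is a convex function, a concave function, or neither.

neither

phi is quadratic, so its Hessian is the constant matrix H = [[-2, -8], [-8, 8]].
det(H) = -80, tr(H) = 6.
det(H) < 0, so H is indefinite: neither convex nor concave.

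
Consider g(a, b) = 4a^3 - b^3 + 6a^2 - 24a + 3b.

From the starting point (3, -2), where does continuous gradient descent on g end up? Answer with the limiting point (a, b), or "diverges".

g is separable, so gradient descent decouples: a follows -∂g/∂a, b follows -∂g/∂b.
∂g/∂a = 12(a - 1)(a + 2); at a=3 this is 120, so a decreases.
∂g/∂b = -3(b - 1)(b + 1); at b=-2 this is -9, so b increases.
a converges to its nearest critical value 1 (a local min of the a-part); b converges to -1. The iterate converges to (1, -1).

(1, -1)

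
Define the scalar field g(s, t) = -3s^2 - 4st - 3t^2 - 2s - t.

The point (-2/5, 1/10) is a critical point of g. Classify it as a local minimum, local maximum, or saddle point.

The Hessian of g is constant: H = [[-6, -4], [-4, -6]].
det(H) = (-6)·(-6) − (-4)² = 20.
det(H) > 0 and tr(H) = -12 < 0, so H is negative definite and the point is a local maximum.

local maximum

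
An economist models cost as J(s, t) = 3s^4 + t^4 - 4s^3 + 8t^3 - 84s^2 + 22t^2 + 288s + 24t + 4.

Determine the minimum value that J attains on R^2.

J(s,t) separates as P(s) + Q(t) + 4, so its minimum is min P + min Q + 4.
P'(s) = 12(s - 3)(s - 2)(s + 4) vanishes at s ∈ {-4, 2, 3}; Q'(t) = 4(t + 1)(t + 2)(t + 3) vanishes at t ∈ {-3, -2, -1}.
Local minima of P (where P''>0): P(-4)=-1472, P(3)=243. Local minima of Q: Q(-3)=-9, Q(-1)=-9.
So the global minimum of J is P(-4) + Q(-3) + 4 = -1472 − 9 + 4 = -1477, attained at (-4, -3).

-1477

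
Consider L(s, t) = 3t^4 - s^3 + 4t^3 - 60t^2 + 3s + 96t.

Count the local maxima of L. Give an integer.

1

L separates as a function of s plus a function of t, so ∇L=0 decouples.
∂L/∂s = -3(s - 1)(s + 1) = 0 at s ∈ {-1, 1}; ∂L/∂t = 12(t - 2)(t - 1)(t + 4) = 0 at t ∈ {-4, 1, 2}.
The Hessian is diagonal: diag(L_ss, L_tt). Second derivatives: L_ss(-1)=6, L_ss(1)=-6; L_tt(-4)=360, L_tt(1)=-60, L_tt(2)=72.
Local maxima occur where both diagonal entries negative: (1, 1). Count: 1.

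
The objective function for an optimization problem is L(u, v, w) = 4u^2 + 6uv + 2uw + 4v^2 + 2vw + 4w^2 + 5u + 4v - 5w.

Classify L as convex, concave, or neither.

convex

L is quadratic, so its Hessian is the constant matrix H = [[8, 6, 2], [6, 8, 2], [2, 2, 8]].
Leading principal minors: 8, 28, 208.
All positive ⇒ H ≻ 0 ⇒ convex.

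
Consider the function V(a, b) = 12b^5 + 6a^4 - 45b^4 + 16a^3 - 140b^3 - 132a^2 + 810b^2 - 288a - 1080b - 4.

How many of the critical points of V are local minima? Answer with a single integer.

4

V separates as a function of a plus a function of b, so ∇V=0 decouples.
∂V/∂a = 24(a - 3)(a + 1)(a + 4) = 0 at a ∈ {-4, -1, 3}; ∂V/∂b = 60(b - 3)(b - 2)(b - 1)(b + 3) = 0 at b ∈ {-3, 1, 2, 3}.
The Hessian is diagonal: diag(V_aa, V_bb). Second derivatives: V_aa(-4)=504, V_aa(-1)=-288, V_aa(3)=672; V_bb(-3)=-7200, V_bb(1)=480, V_bb(2)=-300, V_bb(3)=720.
Local minima occur where both diagonal entries positive: (-4, 1), (-4, 3), (3, 1), (3, 3). Count: 4.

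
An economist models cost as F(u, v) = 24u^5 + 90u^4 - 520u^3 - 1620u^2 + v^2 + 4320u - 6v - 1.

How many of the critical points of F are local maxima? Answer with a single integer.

0

F separates as a function of u plus a function of v, so ∇F=0 decouples.
∂F/∂u = 120(u - 3)(u - 1)(u + 3)(u + 4) = 0 at u ∈ {-4, -3, 1, 3}; ∂F/∂v = 2(v - 3) = 0 at v ∈ {3}.
The Hessian is diagonal: diag(F_uu, F_vv). Second derivatives: F_uu(-4)=-4200, F_uu(-3)=2880, F_uu(1)=-4800, F_uu(3)=10080; F_vv(3)=2.
Local maxima occur where both diagonal entries negative: none. Count: 0.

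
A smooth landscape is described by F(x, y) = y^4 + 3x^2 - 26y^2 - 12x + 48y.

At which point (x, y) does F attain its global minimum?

F(x,y) separates as P(x) + Q(y), so its minimum is min P + min Q.
P'(x) = 6x - 12 vanishes at x ∈ {2}; Q'(y) = 4(y - 3)(y - 1)(y + 4) vanishes at y ∈ {-4, 1, 3}.
Local minima of P (where P''>0): P(2)=-12. Local minima of Q: Q(-4)=-352, Q(3)=-9.
So the global minimum of F is P(2) + Q(-4) = -12 − 352 = -364, attained at (2, -4).

(2, -4)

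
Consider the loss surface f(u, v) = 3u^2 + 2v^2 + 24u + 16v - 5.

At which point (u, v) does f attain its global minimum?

f(u,v) separates as P(u) + Q(v) − 5, so its minimum is min P + min Q − 5.
P'(u) = 6u + 24 vanishes at u ∈ {-4}; Q'(v) = 4v + 16 vanishes at v ∈ {-4}.
Local minima of P (where P''>0): P(-4)=-48. Local minima of Q: Q(-4)=-32.
So the global minimum of f is P(-4) + Q(-4) − 5 = -48 − 32 − 5 = -85, attained at (-4, -4).

(-4, -4)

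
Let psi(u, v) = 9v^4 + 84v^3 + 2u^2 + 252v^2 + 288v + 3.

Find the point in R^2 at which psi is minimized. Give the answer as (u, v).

psi(u,v) separates as P(u) + Q(v) + 3, so its minimum is min P + min Q + 3.
P'(u) = 4u vanishes at u ∈ {0}; Q'(v) = 36(v + 1)(v + 2)(v + 4) vanishes at v ∈ {-4, -2, -1}.
Local minima of P (where P''>0): P(0)=0. Local minima of Q: Q(-4)=-192, Q(-1)=-111.
So the global minimum of psi is P(0) + Q(-4) + 3 = 0 − 192 + 3 = -189, attained at (0, -4).

(0, -4)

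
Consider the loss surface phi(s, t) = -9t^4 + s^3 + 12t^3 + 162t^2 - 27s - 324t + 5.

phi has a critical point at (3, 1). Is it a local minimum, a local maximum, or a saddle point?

The mixed partial ∂²phi/∂s∂t is 0, so the Hessian at any point is diag(phi_ss, phi_tt) = diag(6s, 36(-3t^2 + 2t + 9)).
At (3, 1): H = diag(18, 288).
Both eigenvalues are positive, so H is positive definite: a local minimum.

local minimum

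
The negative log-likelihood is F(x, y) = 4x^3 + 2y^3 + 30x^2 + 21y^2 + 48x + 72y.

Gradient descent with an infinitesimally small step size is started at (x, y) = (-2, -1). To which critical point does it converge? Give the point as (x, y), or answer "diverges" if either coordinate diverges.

(-1, -3)

F is separable, so gradient descent decouples: x follows -∂F/∂x, y follows -∂F/∂y.
∂F/∂x = 12(x + 1)(x + 4); at x=-2 this is -24, so x increases.
∂F/∂y = 6(y + 3)(y + 4); at y=-1 this is 36, so y decreases.
x converges to its nearest critical value -1 (a local min of the x-part); y converges to -3. The iterate converges to (-1, -3).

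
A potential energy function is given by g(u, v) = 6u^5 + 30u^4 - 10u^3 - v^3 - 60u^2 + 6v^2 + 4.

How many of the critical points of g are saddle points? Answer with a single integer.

4

g separates as a function of u plus a function of v, so ∇g=0 decouples.
∂g/∂u = 30u(u - 1)(u + 1)(u + 4) = 0 at u ∈ {-4, -1, 0, 1}; ∂g/∂v = -3v(v - 4) = 0 at v ∈ {0, 4}.
The Hessian is diagonal: diag(g_uu, g_vv). Second derivatives: g_uu(-4)=-1800, g_uu(-1)=180, g_uu(0)=-120, g_uu(1)=300; g_vv(0)=12, g_vv(4)=-12.
Saddle points occur where the two diagonal entries have opposite signs: (-4, 0), (-1, 4), (0, 0), (1, 4). Count: 4.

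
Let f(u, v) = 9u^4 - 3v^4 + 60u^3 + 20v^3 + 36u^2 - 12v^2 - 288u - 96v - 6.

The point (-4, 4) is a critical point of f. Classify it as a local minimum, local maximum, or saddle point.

The mixed partial ∂²f/∂u∂v is 0, so the Hessian at any point is diag(f_uu, f_vv) = diag(36(3u^2 + 10u + 2), 12(-3v^2 + 10v - 2)).
At (-4, 4): H = diag(360, -120).
The eigenvalues have opposite signs, so H is indefinite: a saddle point.

saddle point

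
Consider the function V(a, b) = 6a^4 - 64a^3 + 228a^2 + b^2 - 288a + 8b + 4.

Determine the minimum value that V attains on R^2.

V(a,b) separates as P(a) + Q(b) + 4, so its minimum is min P + min Q + 4.
P'(a) = 24(a - 4)(a - 3)(a - 1) vanishes at a ∈ {1, 3, 4}; Q'(b) = 2b + 8 vanishes at b ∈ {-4}.
Local minima of P (where P''>0): P(1)=-118, P(4)=-64. Local minima of Q: Q(-4)=-16.
So the global minimum of V is P(1) + Q(-4) + 4 = -118 − 16 + 4 = -130, attained at (1, -4).

-130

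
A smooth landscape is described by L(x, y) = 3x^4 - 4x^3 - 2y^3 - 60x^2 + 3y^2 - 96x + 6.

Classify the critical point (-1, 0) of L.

The mixed partial ∂²L/∂x∂y is 0, so the Hessian at any point is diag(L_xx, L_yy) = diag(12(3x^2 - 2x - 10), 6(-2y + 1)).
At (-1, 0): H = diag(-60, 6).
The eigenvalues have opposite signs, so H is indefinite: a saddle point.

saddle point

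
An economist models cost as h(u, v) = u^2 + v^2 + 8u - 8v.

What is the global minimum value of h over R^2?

-32

h(u,v) separates as P(u) + Q(v), so its minimum is min P + min Q.
P'(u) = 2u + 8 vanishes at u ∈ {-4}; Q'(v) = 2v - 8 vanishes at v ∈ {4}.
Local minima of P (where P''>0): P(-4)=-16. Local minima of Q: Q(4)=-16.
So the global minimum of h is P(-4) + Q(4) = -16 − 16 = -32, attained at (-4, 4).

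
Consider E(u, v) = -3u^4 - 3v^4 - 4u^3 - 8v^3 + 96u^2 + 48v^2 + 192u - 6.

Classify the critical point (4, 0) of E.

The mixed partial ∂²E/∂u∂v is 0, so the Hessian at any point is diag(E_uu, E_vv) = diag(12(-3u^2 - 2u + 16), 12(-3v^2 - 4v + 8)).
At (4, 0): H = diag(-480, 96).
The eigenvalues have opposite signs, so H is indefinite: a saddle point.

saddle point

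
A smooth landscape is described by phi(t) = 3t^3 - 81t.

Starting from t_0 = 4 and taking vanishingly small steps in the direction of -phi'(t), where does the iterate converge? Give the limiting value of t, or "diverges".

3

phi'(t) = 9(t - 3)(t + 3), so phi'(4) = 63.
Gradient descent moves in the -phi' direction, i.e. t is decreasing.
The nearest critical point in that direction is t = 3, where phi'' = 54 > 0 (a local minimum). The iterate converges there.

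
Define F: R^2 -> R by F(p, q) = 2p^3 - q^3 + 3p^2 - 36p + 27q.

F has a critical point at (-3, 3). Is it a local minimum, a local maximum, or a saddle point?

The mixed partial ∂²F/∂p∂q is 0, so the Hessian at any point is diag(F_pp, F_qq) = diag(6(2p + 1), -6q).
At (-3, 3): H = diag(-30, -18).
Both eigenvalues are negative, so H is negative definite: a local maximum.

local maximum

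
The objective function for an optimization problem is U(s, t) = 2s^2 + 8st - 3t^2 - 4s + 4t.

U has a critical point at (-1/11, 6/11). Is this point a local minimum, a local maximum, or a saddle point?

saddle point

The Hessian of U is constant: H = [[4, 8], [8, -6]].
det(H) = 4·(-6) − 8² = -88.
Since det(H) < 0, H is indefinite and the critical point is a saddle point.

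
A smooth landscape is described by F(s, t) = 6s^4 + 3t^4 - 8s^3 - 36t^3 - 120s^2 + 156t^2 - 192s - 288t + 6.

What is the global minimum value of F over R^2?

F(s,t) separates as P(s) + Q(t) + 6, so its minimum is min P + min Q + 6.
P'(s) = 24(s - 4)(s + 1)(s + 2) vanishes at s ∈ {-2, -1, 4}; Q'(t) = 12(t - 4)(t - 3)(t - 2) vanishes at t ∈ {2, 3, 4}.
Local minima of P (where P''>0): P(-2)=64, P(4)=-1664. Local minima of Q: Q(2)=-192, Q(4)=-192.
So the global minimum of F is P(4) + Q(2) + 6 = -1664 − 192 + 6 = -1850, attained at (4, 2).

-1850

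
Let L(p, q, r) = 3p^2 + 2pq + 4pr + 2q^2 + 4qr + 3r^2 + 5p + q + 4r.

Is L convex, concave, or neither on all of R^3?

L is quadratic, so its Hessian is the constant matrix H = [[6, 2, 4], [2, 4, 4], [4, 4, 6]].
Leading principal minors: 6, 20, 24.
All positive ⇒ H ≻ 0 ⇒ convex.

convex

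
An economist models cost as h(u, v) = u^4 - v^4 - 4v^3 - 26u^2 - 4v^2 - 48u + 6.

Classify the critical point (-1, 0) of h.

The mixed partial ∂²h/∂u∂v is 0, so the Hessian at any point is diag(h_uu, h_vv) = diag(4(3u^2 - 13), -4(3v^2 + 6v + 2)).
At (-1, 0): H = diag(-40, -8).
Both eigenvalues are negative, so H is negative definite: a local maximum.

local maximum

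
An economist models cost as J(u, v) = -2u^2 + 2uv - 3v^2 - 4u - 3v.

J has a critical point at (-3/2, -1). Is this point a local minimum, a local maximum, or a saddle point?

local maximum

The Hessian of J is constant: H = [[-4, 2], [2, -6]].
det(H) = (-4)·(-6) − 2² = 20.
det(H) > 0 and tr(H) = -10 < 0, so H is negative definite and the point is a local maximum.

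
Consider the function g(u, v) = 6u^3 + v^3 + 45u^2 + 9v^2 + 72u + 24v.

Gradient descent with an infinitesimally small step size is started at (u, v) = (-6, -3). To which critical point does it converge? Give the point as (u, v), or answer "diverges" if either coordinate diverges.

g is separable, so gradient descent decouples: u follows -∂g/∂u, v follows -∂g/∂v.
∂g/∂u = 18(u + 1)(u + 4); at u=-6 this is 180, so u decreases.
∂g/∂v = 3(v + 2)(v + 4); at v=-3 this is -3, so v increases.
The u-coordinate has no critical point in that direction and runs off to infinity.

diverges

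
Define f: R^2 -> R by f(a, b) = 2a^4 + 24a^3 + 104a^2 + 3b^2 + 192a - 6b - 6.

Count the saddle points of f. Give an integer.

1

f separates as a function of a plus a function of b, so ∇f=0 decouples.
∂f/∂a = 8(a + 2)(a + 3)(a + 4) = 0 at a ∈ {-4, -3, -2}; ∂f/∂b = 6(b - 1) = 0 at b ∈ {1}.
The Hessian is diagonal: diag(f_aa, f_bb). Second derivatives: f_aa(-4)=16, f_aa(-3)=-8, f_aa(-2)=16; f_bb(1)=6.
Saddle points occur where the two diagonal entries have opposite signs: (-3, 1). Count: 1.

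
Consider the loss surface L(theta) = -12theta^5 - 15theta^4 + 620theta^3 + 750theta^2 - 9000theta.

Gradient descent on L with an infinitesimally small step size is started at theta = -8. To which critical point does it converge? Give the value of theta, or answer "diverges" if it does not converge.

-5

L'(theta) = -60(theta - 5)(theta - 2)(theta + 3)(theta + 5), so L'(-8) = -117000.
Gradient descent moves in the -L' direction, i.e. theta is increasing.
The nearest critical point in that direction is theta = -5, where L'' = 8400 > 0 (a local minimum). The iterate converges there.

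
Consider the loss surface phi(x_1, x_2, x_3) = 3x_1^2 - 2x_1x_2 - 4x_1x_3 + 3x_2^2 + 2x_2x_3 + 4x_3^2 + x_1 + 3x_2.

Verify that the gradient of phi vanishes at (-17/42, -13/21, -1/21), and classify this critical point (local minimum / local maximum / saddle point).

local minimum

∇phi = (6x_1 - 2x_2 - 4x_3 + 1, -2x_1 + 6x_2 + 2x_3 + 3, -4x_1 + 2x_2 + 8x_3); substituting (-17/42, -13/21, -1/21) gives ∇phi = (0, 0, 0), so (-17/42, -13/21, -1/21) is indeed a critical point.
The Hessian is constant: H = [[6, -2, -4], [-2, 6, 2], [-4, 2, 8]].
Leading principal minors: Δ₁ = 6, Δ₂ = 32, Δ₃ = 168.
All leading minors are positive, so H is positive definite: a local minimum.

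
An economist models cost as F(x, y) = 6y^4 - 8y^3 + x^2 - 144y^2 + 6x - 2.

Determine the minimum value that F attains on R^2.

F(x,y) separates as P(x) + Q(y) − 2, so its minimum is min P + min Q − 2.
P'(x) = 2x + 6 vanishes at x ∈ {-3}; Q'(y) = 24y(y - 4)(y + 3) vanishes at y ∈ {-3, 0, 4}.
Local minima of P (where P''>0): P(-3)=-9. Local minima of Q: Q(-3)=-594, Q(4)=-1280.
So the global minimum of F is P(-3) + Q(4) − 2 = -9 − 1280 − 2 = -1291, attained at (-3, 4).

-1291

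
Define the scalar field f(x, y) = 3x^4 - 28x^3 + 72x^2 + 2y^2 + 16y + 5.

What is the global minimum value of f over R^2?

-27

f(x,y) separates as P(x) + Q(y) + 5, so its minimum is min P + min Q + 5.
P'(x) = 12x(x - 4)(x - 3) vanishes at x ∈ {0, 3, 4}; Q'(y) = 4y + 16 vanishes at y ∈ {-4}.
Local minima of P (where P''>0): P(0)=0, P(4)=128. Local minima of Q: Q(-4)=-32.
So the global minimum of f is P(0) + Q(-4) + 5 = 0 − 32 + 5 = -27, attained at (0, -4).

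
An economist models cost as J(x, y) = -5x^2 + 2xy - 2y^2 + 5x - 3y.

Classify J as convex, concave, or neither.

concave

J is quadratic, so its Hessian is the constant matrix H = [[-10, 2], [2, -4]].
det(H) = 36, tr(H) = -14.
det(H) > 0 and tr(H) < 0, so H is negative definite everywhere: concave.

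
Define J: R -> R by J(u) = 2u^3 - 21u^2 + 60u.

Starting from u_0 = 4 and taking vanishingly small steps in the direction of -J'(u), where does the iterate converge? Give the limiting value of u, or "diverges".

5

J'(u) = 6(u - 5)(u - 2), so J'(4) = -12.
Gradient descent moves in the -J' direction, i.e. u is increasing.
The nearest critical point in that direction is u = 5, where J'' = 18 > 0 (a local minimum). The iterate converges there.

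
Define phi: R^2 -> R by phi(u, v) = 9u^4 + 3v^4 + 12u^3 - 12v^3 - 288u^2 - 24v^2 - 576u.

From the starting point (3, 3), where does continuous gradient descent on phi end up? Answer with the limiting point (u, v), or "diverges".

phi is separable, so gradient descent decouples: u follows -∂phi/∂u, v follows -∂phi/∂v.
∂phi/∂u = 36(u - 4)(u + 1)(u + 4); at u=3 this is -1008, so u increases.
∂phi/∂v = 12v(v - 4)(v + 1); at v=3 this is -144, so v increases.
u converges to its nearest critical value 4 (a local min of the u-part); v converges to 4. The iterate converges to (4, 4).

(4, 4)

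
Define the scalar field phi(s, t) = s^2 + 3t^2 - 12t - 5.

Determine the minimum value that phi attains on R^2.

-17

phi(s,t) separates as P(s) + Q(t) − 5, so its minimum is min P + min Q − 5.
P'(s) = 2s vanishes at s ∈ {0}; Q'(t) = 6(t - 2) vanishes at t ∈ {2}.
Local minima of P (where P''>0): P(0)=0. Local minima of Q: Q(2)=-12.
So the global minimum of phi is P(0) + Q(2) − 5 = 0 − 12 − 5 = -17, attained at (0, 2).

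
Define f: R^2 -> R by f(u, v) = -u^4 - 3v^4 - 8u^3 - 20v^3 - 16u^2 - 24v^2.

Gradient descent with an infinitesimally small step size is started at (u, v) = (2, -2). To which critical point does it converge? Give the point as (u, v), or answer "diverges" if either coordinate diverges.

f is separable, so gradient descent decouples: u follows -∂f/∂u, v follows -∂f/∂v.
∂f/∂u = -4u(u + 2)(u + 4); at u=2 this is -192, so u increases.
∂f/∂v = -12v(v + 1)(v + 4); at v=-2 this is -48, so v increases.
The u-coordinate has no critical point in that direction and runs off to infinity.

diverges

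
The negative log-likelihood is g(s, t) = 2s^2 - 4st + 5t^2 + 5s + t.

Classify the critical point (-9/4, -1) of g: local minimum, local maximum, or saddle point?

The Hessian of g is constant: H = [[4, -4], [-4, 10]].
det(H) = 4·10 − (-4)² = 24.
det(H) > 0 and tr(H) = 14 > 0, so H is positive definite and the point is a local minimum.

local minimum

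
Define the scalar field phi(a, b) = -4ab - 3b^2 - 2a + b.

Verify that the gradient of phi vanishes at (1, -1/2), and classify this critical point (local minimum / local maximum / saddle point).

∇phi = (-4b - 2, -4a - 6b + 1); substituting (1, -1/2) gives ∇phi = (0, 0), so (1, -1/2) is indeed a critical point.
The Hessian of phi is constant: H = [[0, -4], [-4, -6]].
det(H) = 0·(-6) − (-4)² = -16.
Since det(H) < 0, H is indefinite and the critical point is a saddle point.

saddle point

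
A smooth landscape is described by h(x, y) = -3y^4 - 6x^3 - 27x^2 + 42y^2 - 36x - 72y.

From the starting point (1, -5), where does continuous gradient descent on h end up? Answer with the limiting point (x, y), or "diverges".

h is separable, so gradient descent decouples: x follows -∂h/∂x, y follows -∂h/∂y.
∂h/∂x = -18(x + 1)(x + 2); at x=1 this is -108, so x increases.
∂h/∂y = -12(y - 2)(y - 1)(y + 3); at y=-5 this is 1008, so y decreases.
The x-coordinate has no critical point in that direction and runs off to infinity.

diverges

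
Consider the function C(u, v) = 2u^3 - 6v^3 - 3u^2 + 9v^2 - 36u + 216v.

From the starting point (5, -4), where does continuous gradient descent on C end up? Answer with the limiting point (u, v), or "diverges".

(3, -3)

C is separable, so gradient descent decouples: u follows -∂C/∂u, v follows -∂C/∂v.
∂C/∂u = 6(u - 3)(u + 2); at u=5 this is 84, so u decreases.
∂C/∂v = -18(v - 4)(v + 3); at v=-4 this is -144, so v increases.
u converges to its nearest critical value 3 (a local min of the u-part); v converges to -3. The iterate converges to (3, -3).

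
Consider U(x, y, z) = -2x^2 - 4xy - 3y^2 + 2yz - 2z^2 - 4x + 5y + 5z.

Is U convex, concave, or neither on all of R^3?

concave

U is quadratic, so its Hessian is the constant matrix H = [[-4, -4, 0], [-4, -6, 2], [0, 2, -4]].
Leading principal minors: -4, 8, -16.
Signs alternate −, +, − ⇒ H ≺ 0 ⇒ concave.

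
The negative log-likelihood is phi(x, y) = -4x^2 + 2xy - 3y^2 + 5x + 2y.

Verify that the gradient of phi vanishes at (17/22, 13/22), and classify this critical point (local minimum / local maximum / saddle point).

∇phi = (-8x + 2y + 5, 2x - 6y + 2); substituting (17/22, 13/22) gives ∇phi = (0, 0), so (17/22, 13/22) is indeed a critical point.
The Hessian of phi is constant: H = [[-8, 2], [2, -6]].
det(H) = (-8)·(-6) − 2² = 44.
det(H) > 0 and tr(H) = -14 < 0, so H is negative definite and the point is a local maximum.

local maximum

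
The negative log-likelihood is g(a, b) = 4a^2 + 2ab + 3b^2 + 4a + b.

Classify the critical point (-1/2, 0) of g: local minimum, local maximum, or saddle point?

local minimum

The Hessian of g is constant: H = [[8, 2], [2, 6]].
det(H) = 8·6 − 2² = 44.
det(H) > 0 and tr(H) = 14 > 0, so H is positive definite and the point is a local minimum.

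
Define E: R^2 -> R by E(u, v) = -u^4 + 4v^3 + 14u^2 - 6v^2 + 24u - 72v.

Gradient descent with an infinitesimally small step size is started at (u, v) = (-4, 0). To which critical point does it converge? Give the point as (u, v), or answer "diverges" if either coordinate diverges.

diverges

E is separable, so gradient descent decouples: u follows -∂E/∂u, v follows -∂E/∂v.
∂E/∂u = -4(u - 3)(u + 1)(u + 2); at u=-4 this is 168, so u decreases.
∂E/∂v = 12(v - 3)(v + 2); at v=0 this is -72, so v increases.
The u-coordinate has no critical point in that direction and runs off to infinity.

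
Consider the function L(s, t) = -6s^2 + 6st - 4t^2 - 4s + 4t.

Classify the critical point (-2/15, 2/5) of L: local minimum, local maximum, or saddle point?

local maximum

The Hessian of L is constant: H = [[-12, 6], [6, -8]].
det(H) = (-12)·(-8) − 6² = 60.
det(H) > 0 and tr(H) = -20 < 0, so H is negative definite and the point is a local maximum.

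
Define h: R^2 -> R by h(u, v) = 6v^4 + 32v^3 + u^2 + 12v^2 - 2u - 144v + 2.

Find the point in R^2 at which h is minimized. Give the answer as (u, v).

(1, 1)

h(u,v) separates as P(u) + Q(v) + 2, so its minimum is min P + min Q + 2.
P'(u) = 2u - 2 vanishes at u ∈ {1}; Q'(v) = 24(v - 1)(v + 2)(v + 3) vanishes at v ∈ {-3, -2, 1}.
Local minima of P (where P''>0): P(1)=-1. Local minima of Q: Q(-3)=162, Q(1)=-94.
So the global minimum of h is P(1) + Q(1) + 2 = -1 − 94 + 2 = -93, attained at (1, 1).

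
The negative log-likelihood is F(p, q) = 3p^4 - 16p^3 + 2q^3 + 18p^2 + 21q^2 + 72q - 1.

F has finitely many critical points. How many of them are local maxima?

1

F separates as a function of p plus a function of q, so ∇F=0 decouples.
∂F/∂p = 12p(p - 3)(p - 1) = 0 at p ∈ {0, 1, 3}; ∂F/∂q = 6(q + 3)(q + 4) = 0 at q ∈ {-4, -3}.
The Hessian is diagonal: diag(F_pp, F_qq). Second derivatives: F_pp(0)=36, F_pp(1)=-24, F_pp(3)=72; F_qq(-4)=-6, F_qq(-3)=6.
Local maxima occur where both diagonal entries negative: (1, -4). Count: 1.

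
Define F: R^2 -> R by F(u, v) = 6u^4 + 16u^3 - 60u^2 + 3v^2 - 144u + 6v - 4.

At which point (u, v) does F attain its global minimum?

(2, -1)

F(u,v) separates as P(u) + Q(v) − 4, so its minimum is min P + min Q − 4.
P'(u) = 24(u - 2)(u + 1)(u + 3) vanishes at u ∈ {-3, -1, 2}; Q'(v) = 6v + 6 vanishes at v ∈ {-1}.
Local minima of P (where P''>0): P(-3)=-54, P(2)=-304. Local minima of Q: Q(-1)=-3.
So the global minimum of F is P(2) + Q(-1) − 4 = -304 − 3 − 4 = -311, attained at (2, -1).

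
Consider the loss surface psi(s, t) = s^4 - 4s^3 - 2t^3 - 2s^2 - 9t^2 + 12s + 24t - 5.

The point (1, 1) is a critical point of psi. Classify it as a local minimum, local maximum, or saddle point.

The mixed partial ∂²psi/∂s∂t is 0, so the Hessian at any point is diag(psi_ss, psi_tt) = diag(4(3s^2 - 6s - 1), -6(2t + 3)).
At (1, 1): H = diag(-16, -30).
Both eigenvalues are negative, so H is negative definite: a local maximum.

local maximum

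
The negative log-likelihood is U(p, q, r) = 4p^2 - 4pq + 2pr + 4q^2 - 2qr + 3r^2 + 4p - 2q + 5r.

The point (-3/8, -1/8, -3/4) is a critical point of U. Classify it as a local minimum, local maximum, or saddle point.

The Hessian is constant: H = [[8, -4, 2], [-4, 8, -2], [2, -2, 6]].
Leading principal minors: Δ₁ = 8, Δ₂ = 48, Δ₃ = 256.
All leading minors are positive, so H is positive definite: a local minimum.

local minimum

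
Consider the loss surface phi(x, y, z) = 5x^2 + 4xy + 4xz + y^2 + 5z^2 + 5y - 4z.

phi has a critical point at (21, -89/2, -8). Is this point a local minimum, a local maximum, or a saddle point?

The Hessian is constant: H = [[10, 4, 4], [4, 2, 0], [4, 0, 10]].
Leading principal minors: Δ₁ = 10, Δ₂ = 4, Δ₃ = 8.
All leading minors are positive, so H is positive definite: a local minimum.

local minimum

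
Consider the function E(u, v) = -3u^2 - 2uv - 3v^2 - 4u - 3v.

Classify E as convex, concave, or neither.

E is quadratic, so its Hessian is the constant matrix H = [[-6, -2], [-2, -6]].
det(H) = 32, tr(H) = -12.
det(H) > 0 and tr(H) < 0, so H is negative definite everywhere: concave.

concave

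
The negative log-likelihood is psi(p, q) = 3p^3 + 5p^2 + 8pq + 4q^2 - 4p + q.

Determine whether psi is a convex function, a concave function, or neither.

The term 3p^3 is cubic, so the Hessian is not constant.
∂²psi/∂p² = 18p + 10, which takes both signs as p varies (negative for sufficiently negative p). A diagonal entry of the Hessian changing sign means the Hessian is neither positive- nor negative-semidefinite on all of R^2.

neither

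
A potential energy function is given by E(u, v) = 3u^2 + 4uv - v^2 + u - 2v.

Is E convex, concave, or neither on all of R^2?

E is quadratic, so its Hessian is the constant matrix H = [[6, 4], [4, -2]].
det(H) = -28, tr(H) = 4.
det(H) < 0, so H is indefinite: neither convex nor concave.

neither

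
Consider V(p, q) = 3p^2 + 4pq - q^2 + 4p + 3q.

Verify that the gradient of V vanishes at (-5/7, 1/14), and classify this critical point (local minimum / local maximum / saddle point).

saddle point

∇V = (6p + 4q + 4, 4p - 2q + 3); substituting (-5/7, 1/14) gives ∇V = (0, 0), so (-5/7, 1/14) is indeed a critical point.
The Hessian of V is constant: H = [[6, 4], [4, -2]].
det(H) = 6·(-2) − 4² = -28.
Since det(H) < 0, H is indefinite and the critical point is a saddle point.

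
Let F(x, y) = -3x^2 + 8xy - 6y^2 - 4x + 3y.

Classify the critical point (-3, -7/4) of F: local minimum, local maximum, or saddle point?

local maximum

The Hessian of F is constant: H = [[-6, 8], [8, -12]].
det(H) = (-6)·(-12) − 8² = 8.
det(H) > 0 and tr(H) = -18 < 0, so H is negative definite and the point is a local maximum.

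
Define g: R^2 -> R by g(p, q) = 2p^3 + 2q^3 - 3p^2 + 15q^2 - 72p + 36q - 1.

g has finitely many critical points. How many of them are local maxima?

g separates as a function of p plus a function of q, so ∇g=0 decouples.
∂g/∂p = 6(p - 4)(p + 3) = 0 at p ∈ {-3, 4}; ∂g/∂q = 6(q + 2)(q + 3) = 0 at q ∈ {-3, -2}.
The Hessian is diagonal: diag(g_pp, g_qq). Second derivatives: g_pp(-3)=-42, g_pp(4)=42; g_qq(-3)=-6, g_qq(-2)=6.
Local maxima occur where both diagonal entries negative: (-3, -3). Count: 1.

1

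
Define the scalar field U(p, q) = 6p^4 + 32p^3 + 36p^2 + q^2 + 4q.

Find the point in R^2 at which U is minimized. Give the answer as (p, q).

(-3, -2)

U(p,q) separates as A(p) + B(q), so its minimum is min A + min B.
A'(p) = 24p(p + 1)(p + 3) vanishes at p ∈ {-3, -1, 0}; B'(q) = 2q + 4 vanishes at q ∈ {-2}.
Local minima of A (where A''>0): A(-3)=-54, A(0)=0. Local minima of B: B(-2)=-4.
So the global minimum of U is A(-3) + B(-2) = -54 − 4 = -58, attained at (-3, -2).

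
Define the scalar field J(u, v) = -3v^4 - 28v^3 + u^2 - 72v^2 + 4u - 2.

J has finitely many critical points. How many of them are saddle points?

2

J separates as a function of u plus a function of v, so ∇J=0 decouples.
∂J/∂u = 2(u + 2) = 0 at u ∈ {-2}; ∂J/∂v = -12v(v + 3)(v + 4) = 0 at v ∈ {-4, -3, 0}.
The Hessian is diagonal: diag(J_uu, J_vv). Second derivatives: J_uu(-2)=2; J_vv(-4)=-48, J_vv(-3)=36, J_vv(0)=-144.
Saddle points occur where the two diagonal entries have opposite signs: (-2, -4), (-2, 0). Count: 2.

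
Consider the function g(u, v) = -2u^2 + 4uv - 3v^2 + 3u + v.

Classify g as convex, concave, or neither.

g is quadratic, so its Hessian is the constant matrix H = [[-4, 4], [4, -6]].
det(H) = 8, tr(H) = -10.
det(H) > 0 and tr(H) < 0, so H is negative definite everywhere: concave.

concave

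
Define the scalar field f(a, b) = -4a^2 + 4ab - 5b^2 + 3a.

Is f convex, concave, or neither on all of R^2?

concave

f is quadratic, so its Hessian is the constant matrix H = [[-8, 4], [4, -10]].
det(H) = 64, tr(H) = -18.
det(H) > 0 and tr(H) < 0, so H is negative definite everywhere: concave.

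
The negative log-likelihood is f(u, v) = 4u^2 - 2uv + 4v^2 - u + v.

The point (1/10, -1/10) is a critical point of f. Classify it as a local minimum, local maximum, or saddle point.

local minimum

The Hessian of f is constant: H = [[8, -2], [-2, 8]].
det(H) = 8·8 − (-2)² = 60.
det(H) > 0 and tr(H) = 16 > 0, so H is positive definite and the point is a local minimum.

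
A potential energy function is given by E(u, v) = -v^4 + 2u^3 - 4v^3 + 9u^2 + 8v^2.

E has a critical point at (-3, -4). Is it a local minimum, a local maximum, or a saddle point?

local maximum

The mixed partial ∂²E/∂u∂v is 0, so the Hessian at any point is diag(E_uu, E_vv) = diag(6(2u + 3), 4(-3v^2 - 6v + 4)).
At (-3, -4): H = diag(-18, -80).
Both eigenvalues are negative, so H is negative definite: a local maximum.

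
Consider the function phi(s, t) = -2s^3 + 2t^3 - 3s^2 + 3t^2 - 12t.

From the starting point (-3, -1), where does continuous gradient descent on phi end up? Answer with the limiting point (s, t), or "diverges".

phi is separable, so gradient descent decouples: s follows -∂phi/∂s, t follows -∂phi/∂t.
∂phi/∂s = -6s(s + 1); at s=-3 this is -36, so s increases.
∂phi/∂t = 6(t - 1)(t + 2); at t=-1 this is -12, so t increases.
s converges to its nearest critical value -1 (a local min of the s-part); t converges to 1. The iterate converges to (-1, 1).

(-1, 1)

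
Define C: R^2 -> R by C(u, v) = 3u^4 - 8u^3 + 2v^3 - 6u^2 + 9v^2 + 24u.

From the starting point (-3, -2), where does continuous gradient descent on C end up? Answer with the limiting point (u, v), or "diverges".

C is separable, so gradient descent decouples: u follows -∂C/∂u, v follows -∂C/∂v.
∂C/∂u = 12(u - 2)(u - 1)(u + 1); at u=-3 this is -480, so u increases.
∂C/∂v = 6v(v + 3); at v=-2 this is -12, so v increases.
u converges to its nearest critical value -1 (a local min of the u-part); v converges to 0. The iterate converges to (-1, 0).

(-1, 0)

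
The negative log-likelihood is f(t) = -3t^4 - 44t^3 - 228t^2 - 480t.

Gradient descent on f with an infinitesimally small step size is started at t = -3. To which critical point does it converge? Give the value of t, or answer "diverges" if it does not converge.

f'(t) = -12(t + 2)(t + 4)(t + 5), so f'(-3) = 24.
Gradient descent moves in the -f' direction, i.e. t is decreasing.
The nearest critical point in that direction is t = -4, where f'' = 24 > 0 (a local minimum). The iterate converges there.

-4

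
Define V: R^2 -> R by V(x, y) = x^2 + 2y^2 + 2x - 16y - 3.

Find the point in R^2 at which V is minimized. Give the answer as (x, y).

V(x,y) separates as P(x) + Q(y) − 3, so its minimum is min P + min Q − 3.
P'(x) = 2x + 2 vanishes at x ∈ {-1}; Q'(y) = 4y - 16 vanishes at y ∈ {4}.
Local minima of P (where P''>0): P(-1)=-1. Local minima of Q: Q(4)=-32.
So the global minimum of V is P(-1) + Q(4) − 3 = -1 − 32 − 3 = -36, attained at (-1, 4).

(-1, 4)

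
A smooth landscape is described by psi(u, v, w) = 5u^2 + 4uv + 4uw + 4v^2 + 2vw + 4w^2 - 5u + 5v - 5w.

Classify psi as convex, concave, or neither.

convex

psi is quadratic, so its Hessian is the constant matrix H = [[10, 4, 4], [4, 8, 2], [4, 2, 8]].
Leading principal minors: 10, 64, 408.
All positive ⇒ H ≻ 0 ⇒ convex.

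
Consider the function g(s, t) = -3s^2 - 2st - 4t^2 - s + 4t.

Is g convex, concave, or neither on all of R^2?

concave

g is quadratic, so its Hessian is the constant matrix H = [[-6, -2], [-2, -8]].
det(H) = 44, tr(H) = -14.
det(H) > 0 and tr(H) < 0, so H is negative definite everywhere: concave.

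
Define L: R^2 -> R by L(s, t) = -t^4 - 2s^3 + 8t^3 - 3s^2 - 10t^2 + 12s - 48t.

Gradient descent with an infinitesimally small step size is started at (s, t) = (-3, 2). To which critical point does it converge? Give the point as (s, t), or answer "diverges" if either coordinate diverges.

(-2, 3)

L is separable, so gradient descent decouples: s follows -∂L/∂s, t follows -∂L/∂t.
∂L/∂s = -6(s - 1)(s + 2); at s=-3 this is -24, so s increases.
∂L/∂t = -4(t - 4)(t - 3)(t + 1); at t=2 this is -24, so t increases.
s converges to its nearest critical value -2 (a local min of the s-part); t converges to 3. The iterate converges to (-2, 3).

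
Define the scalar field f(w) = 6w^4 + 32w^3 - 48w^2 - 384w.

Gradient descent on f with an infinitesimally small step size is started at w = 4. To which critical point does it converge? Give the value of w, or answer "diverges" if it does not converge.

f'(w) = 24(w - 2)(w + 2)(w + 4), so f'(4) = 2304.
Gradient descent moves in the -f' direction, i.e. w is decreasing.
The nearest critical point in that direction is w = 2, where f'' = 576 > 0 (a local minimum). The iterate converges there.

2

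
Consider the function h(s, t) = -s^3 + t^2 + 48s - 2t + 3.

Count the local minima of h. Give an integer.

1

h separates as a function of s plus a function of t, so ∇h=0 decouples.
∂h/∂s = -3(s - 4)(s + 4) = 0 at s ∈ {-4, 4}; ∂h/∂t = 2(t - 1) = 0 at t ∈ {1}.
The Hessian is diagonal: diag(h_ss, h_tt). Second derivatives: h_ss(-4)=24, h_ss(4)=-24; h_tt(1)=2.
Local minima occur where both diagonal entries positive: (-4, 1). Count: 1.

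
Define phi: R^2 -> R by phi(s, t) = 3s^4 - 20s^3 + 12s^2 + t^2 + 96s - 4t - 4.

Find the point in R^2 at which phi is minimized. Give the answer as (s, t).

(-1, 2)

phi(s,t) separates as P(s) + Q(t) − 4, so its minimum is min P + min Q − 4.
P'(s) = 12(s - 4)(s - 2)(s + 1) vanishes at s ∈ {-1, 2, 4}; Q'(t) = 2(t - 2) vanishes at t ∈ {2}.
Local minima of P (where P''>0): P(-1)=-61, P(4)=64. Local minima of Q: Q(2)=-4.
So the global minimum of phi is P(-1) + Q(2) − 4 = -61 − 4 − 4 = -69, attained at (-1, 2).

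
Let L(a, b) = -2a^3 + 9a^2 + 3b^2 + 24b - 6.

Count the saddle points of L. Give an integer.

1

L separates as a function of a plus a function of b, so ∇L=0 decouples.
∂L/∂a = -6a(a - 3) = 0 at a ∈ {0, 3}; ∂L/∂b = 6(b + 4) = 0 at b ∈ {-4}.
The Hessian is diagonal: diag(L_aa, L_bb). Second derivatives: L_aa(0)=18, L_aa(3)=-18; L_bb(-4)=6.
Saddle points occur where the two diagonal entries have opposite signs: (3, -4). Count: 1.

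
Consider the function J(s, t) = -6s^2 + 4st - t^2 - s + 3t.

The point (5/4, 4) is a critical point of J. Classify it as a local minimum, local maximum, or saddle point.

local maximum

The Hessian of J is constant: H = [[-12, 4], [4, -2]].
det(H) = (-12)·(-2) − 4² = 8.
det(H) > 0 and tr(H) = -14 < 0, so H is negative definite and the point is a local maximum.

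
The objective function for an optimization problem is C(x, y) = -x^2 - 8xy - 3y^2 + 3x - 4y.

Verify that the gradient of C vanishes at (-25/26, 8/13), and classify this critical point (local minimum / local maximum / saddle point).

saddle point

∇C = (-2x - 8y + 3, -8x - 6y - 4); substituting (-25/26, 8/13) gives ∇C = (0, 0), so (-25/26, 8/13) is indeed a critical point.
The Hessian of C is constant: H = [[-2, -8], [-8, -6]].
det(H) = (-2)·(-6) − (-8)² = -52.
Since det(H) < 0, H is indefinite and the critical point is a saddle point.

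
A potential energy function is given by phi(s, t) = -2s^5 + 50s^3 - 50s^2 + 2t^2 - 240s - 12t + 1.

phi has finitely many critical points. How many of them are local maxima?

0

phi separates as a function of s plus a function of t, so ∇phi=0 decouples.
∂phi/∂s = -10(s - 3)(s - 2)(s + 1)(s + 4) = 0 at s ∈ {-4, -1, 2, 3}; ∂phi/∂t = 4(t - 3) = 0 at t ∈ {3}.
The Hessian is diagonal: diag(phi_ss, phi_tt). Second derivatives: phi_ss(-4)=1260, phi_ss(-1)=-360, phi_ss(2)=180, phi_ss(3)=-280; phi_tt(3)=4.
Local maxima occur where both diagonal entries negative: none. Count: 0.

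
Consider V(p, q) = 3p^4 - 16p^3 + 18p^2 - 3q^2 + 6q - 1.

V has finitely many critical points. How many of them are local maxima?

1

V separates as a function of p plus a function of q, so ∇V=0 decouples.
∂V/∂p = 12p(p - 3)(p - 1) = 0 at p ∈ {0, 1, 3}; ∂V/∂q = -6(q - 1) = 0 at q ∈ {1}.
The Hessian is diagonal: diag(V_pp, V_qq). Second derivatives: V_pp(0)=36, V_pp(1)=-24, V_pp(3)=72; V_qq(1)=-6.
Local maxima occur where both diagonal entries negative: (1, 1). Count: 1.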